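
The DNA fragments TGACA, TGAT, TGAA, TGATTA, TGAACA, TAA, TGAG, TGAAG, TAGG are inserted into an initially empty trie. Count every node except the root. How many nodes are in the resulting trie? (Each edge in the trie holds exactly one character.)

Insert word by word; a character creates a node only if that edge doesn't already exist:
  "TGACA" → 5 new (T, G, A, C, A)
  "TGAT" → prefix "TGA" already present; 1 new (T)
  "TGAA" → prefix "TGA" already present; 1 new (A)
  "TGATTA" → prefix "TGAT" already present; 2 new (T, A)
  "TGAACA" → prefix "TGAA" already present; 2 new (C, A)
  "TAA" → prefix "T" already present; 2 new (A, A)
  "TGAG" → prefix "TGA" already present; 1 new (G)
  "TGAAG" → prefix "TGAA" already present; 1 new (G)
  "TAGG" → prefix "TA" already present; 2 new (G, G)
Total nodes = 5 + 1 + 1 + 2 + 2 + 2 + 1 + 1 + 2 = 17

17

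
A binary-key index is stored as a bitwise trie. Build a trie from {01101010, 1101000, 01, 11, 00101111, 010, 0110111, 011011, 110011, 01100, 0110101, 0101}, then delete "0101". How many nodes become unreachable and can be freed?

1

A node on "0101"'s path can go only if nothing else ends at it or branches off below it.
The suffix "1" (1 node) is used only by "0101"; "010" is itself a stored word, so pruning stops there.
Nodes removed: 1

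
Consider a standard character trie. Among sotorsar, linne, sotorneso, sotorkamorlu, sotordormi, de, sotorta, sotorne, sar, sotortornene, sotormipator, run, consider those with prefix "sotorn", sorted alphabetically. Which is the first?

Filter for "sotorn…" and sort: "sotorne", "sotorneso"
Position 1: sotorne

sotorne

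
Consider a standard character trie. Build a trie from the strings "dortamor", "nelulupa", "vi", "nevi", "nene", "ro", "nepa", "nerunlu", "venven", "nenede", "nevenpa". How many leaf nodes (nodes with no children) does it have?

10

A leaf is a node with no children — equivalently, the end of a word that is not a proper prefix of any other stored word.
Those words: "dortamor", "nelulupa", "nenede", "nepa", "nerunlu", "nevenpa", "nevi", "ro", "venven", "vi"
Leaf count: 10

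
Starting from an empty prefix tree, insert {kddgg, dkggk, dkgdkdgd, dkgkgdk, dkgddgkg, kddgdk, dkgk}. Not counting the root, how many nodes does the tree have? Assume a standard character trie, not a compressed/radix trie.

25

Trace insertions, counting only characters that open a new branch:
  "kddgg" → 5 new (k, d, d, g, g)
  "dkggk" → 5 new (d, k, g, g, k)
  "dkgdkdgd" → prefix "dkg" already present; 5 new (d, k, d, g, d)
  "dkgkgdk" → prefix "dkg" already present; 4 new (k, g, d, k)
  "dkgddgkg" → prefix "dkgd" already present; 4 new (d, g, k, g)
  "kddgdk" → prefix "kddg" already present; 2 new (d, k)
  "dkgk" → prefix "dkgk" already present; 0 new (none)
Total nodes = 5 + 5 + 5 + 4 + 4 + 2 + 0 = 25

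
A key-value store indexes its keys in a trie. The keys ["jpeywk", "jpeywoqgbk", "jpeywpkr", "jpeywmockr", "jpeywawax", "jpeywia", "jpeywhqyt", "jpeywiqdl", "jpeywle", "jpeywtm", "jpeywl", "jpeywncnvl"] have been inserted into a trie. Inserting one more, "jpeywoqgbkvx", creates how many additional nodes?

Walking "jpeywoqgbkvx" from the root, the first 10 characters ("jpeywoqgbk") follow existing edges; "v" is the first miss.
New nodes needed: |"jpeywoqgbkvx"| − 10 = 12 − 10 = 2.

2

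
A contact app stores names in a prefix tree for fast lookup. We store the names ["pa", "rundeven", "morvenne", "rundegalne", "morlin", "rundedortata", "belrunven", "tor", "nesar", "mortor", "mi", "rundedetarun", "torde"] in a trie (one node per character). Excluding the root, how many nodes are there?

62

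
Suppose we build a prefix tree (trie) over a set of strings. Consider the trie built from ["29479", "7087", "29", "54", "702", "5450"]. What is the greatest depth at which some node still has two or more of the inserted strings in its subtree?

2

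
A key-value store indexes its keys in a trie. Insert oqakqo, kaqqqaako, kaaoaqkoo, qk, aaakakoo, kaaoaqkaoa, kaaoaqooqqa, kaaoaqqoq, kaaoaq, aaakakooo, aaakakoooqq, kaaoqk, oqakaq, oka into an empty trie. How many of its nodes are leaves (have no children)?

11

Leaves are exactly the stored words that no other stored word extends.
Those words: "aaakakoooqq", "kaaoaqkaoa", "kaaoaqkoo", "kaaoaqooqqa", "kaaoaqqoq", "kaaoqk", "kaqqqaako", "oka", "oqakaq", "oqakqo", "qk"
Leaf count: 11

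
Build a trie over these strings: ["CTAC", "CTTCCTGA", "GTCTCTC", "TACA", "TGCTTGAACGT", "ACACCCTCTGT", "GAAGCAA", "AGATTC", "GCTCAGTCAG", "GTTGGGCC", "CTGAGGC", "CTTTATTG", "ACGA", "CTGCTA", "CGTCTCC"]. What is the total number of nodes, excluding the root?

89

Insert word by word; a character creates a node only if that edge doesn't already exist:
  "CTAC" → 4 new (C, T, A, C)
  "CTTCCTGA" → prefix "CT" already present; 6 new (T, C, C, T, G, A)
  "GTCTCTC" → 7 new (G, T, C, T, C, T, C)
  "TACA" → 4 new (T, A, C, A)
  "TGCTTGAACGT" → prefix "T" already present; 10 new (G, C, T, T, G, A, A, C, G, T)
  "ACACCCTCTGT" → 11 new (A, C, A, C, C, C, T, C, T, G, T)
  "GAAGCAA" → prefix "G" already present; 6 new (A, A, G, C, A, A)
  "AGATTC" → prefix "A" already present; 5 new (G, A, T, T, C)
  "GCTCAGTCAG" → prefix "G" already present; 9 new (C, T, C, A, G, T, C, A, G)
  "GTTGGGCC" → prefix "GT" already present; 6 new (T, G, G, G, C, C)
  "CTGAGGC" → prefix "CT" already present; 5 new (G, A, G, G, C)
  "CTTTATTG" → prefix "CTT" already present; 5 new (T, A, T, T, G)
  "ACGA" → prefix "AC" already present; 2 new (G, A)
  "CTGCTA" → prefix "CTG" already present; 3 new (C, T, A)
  "CGTCTCC" → prefix "C" already present; 6 new (G, T, C, T, C, C)
Total nodes = 4 + 6 + 7 + 4 + 10 + 11 + 6 + 5 + 9 + 6 + 5 + 5 + 2 + 3 + 6 = 89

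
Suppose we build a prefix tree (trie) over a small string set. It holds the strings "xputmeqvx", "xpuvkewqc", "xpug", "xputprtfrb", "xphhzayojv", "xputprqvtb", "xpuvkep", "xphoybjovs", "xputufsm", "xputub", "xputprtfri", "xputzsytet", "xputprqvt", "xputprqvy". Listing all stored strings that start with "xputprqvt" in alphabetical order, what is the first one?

Filter for "xputprqvt…" and sort: "xputprqvt", "xputprqvtb"
Position 1: xputprqvt

xputprqvt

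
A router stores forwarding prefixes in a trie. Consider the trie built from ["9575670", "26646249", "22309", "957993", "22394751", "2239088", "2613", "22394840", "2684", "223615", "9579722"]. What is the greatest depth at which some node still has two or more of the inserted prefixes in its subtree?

Look for the deepest trie node that still has at least two words in its subtree.
"22394751" and "22394840" agree on "22394" (5 characters) before diverging; nothing deeper is shared.
Longest shared-prefix length: 5

5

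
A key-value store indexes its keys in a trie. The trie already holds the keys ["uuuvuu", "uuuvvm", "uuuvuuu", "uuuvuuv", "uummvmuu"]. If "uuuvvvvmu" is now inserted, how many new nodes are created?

"uuuvv" is already a path in the trie; the remaining "vvmu" must be added.
Each of the 4 remaining characters creates one node.

4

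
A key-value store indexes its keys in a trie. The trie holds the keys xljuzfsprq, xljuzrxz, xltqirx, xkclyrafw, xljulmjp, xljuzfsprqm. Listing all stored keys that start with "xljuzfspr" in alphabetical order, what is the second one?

Words with prefix "xljuzfspr", in lexicographic order: "xljuzfsprq", "xljuzfsprqm"
Position 2: xljuzfsprqm

xljuzfsprqm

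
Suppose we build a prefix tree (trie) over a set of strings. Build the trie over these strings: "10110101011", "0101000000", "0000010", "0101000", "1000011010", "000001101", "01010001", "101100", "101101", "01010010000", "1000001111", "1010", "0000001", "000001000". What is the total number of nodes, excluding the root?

Insert word by word; a character creates a node only if that edge doesn't already exist:
  "10110101011" → 11 new (1, 0, 1, 1, 0, 1, 0, 1, 0, 1, 1)
  "0101000000" → 10 new (0, 1, 0, 1, 0, 0, 0, 0, 0, 0)
  "0000010" → prefix "0" already present; 6 new (0, 0, 0, 0, 1, 0)
  "0101000" → prefix "0101000" already present; 0 new (none)
  "1000011010" → prefix "10" already present; 8 new (0, 0, 0, 1, 1, 0, 1, 0)
  "000001101" → prefix "000001" already present; 3 new (1, 0, 1)
  "01010001" → prefix "0101000" already present; 1 new (1)
  "101100" → prefix "10110" already present; 1 new (0)
  "101101" → prefix "101101" already present; 0 new (none)
  "01010010000" → prefix "010100" already present; 5 new (1, 0, 0, 0, 0)
  "1000001111" → prefix "10000" already present; 5 new (0, 1, 1, 1, 1)
  "1010" → prefix "101" already present; 1 new (0)
  "0000001" → prefix "00000" already present; 2 new (0, 1)
  "000001000" → prefix "0000010" already present; 2 new (0, 0)
Total nodes = 11 + 10 + 6 + 0 + 8 + 3 + 1 + 1 + 0 + 5 + 5 + 1 + 2 + 2 = 55

55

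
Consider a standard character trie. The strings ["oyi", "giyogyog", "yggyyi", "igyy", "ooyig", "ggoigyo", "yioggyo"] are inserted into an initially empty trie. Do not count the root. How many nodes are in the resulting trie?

37

For each word, the new-node count is its length minus the longest prefix already in the trie:
  "oyi" → 3 new (o, y, i)
  "giyogyog" → 8 new (g, i, y, o, g, y, o, g)
  "yggyyi" → 6 new (y, g, g, y, y, i)
  "igyy" → 4 new (i, g, y, y)
  "ooyig" → prefix "o" already present; 4 new (o, y, i, g)
  "ggoigyo" → prefix "g" already present; 6 new (g, o, i, g, y, o)
  "yioggyo" → prefix "y" already present; 6 new (i, o, g, g, y, o)
Total nodes = 3 + 8 + 6 + 4 + 4 + 6 + 6 = 37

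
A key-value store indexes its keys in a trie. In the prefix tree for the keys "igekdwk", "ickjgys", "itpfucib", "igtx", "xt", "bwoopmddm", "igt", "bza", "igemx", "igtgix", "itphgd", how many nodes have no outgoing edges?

10

Leaves are exactly the stored words that no other stored word extends.
Those words: "bwoopmddm", "bza", "ickjgys", "igekdwk", "igemx", "igtgix", "igtx", "itpfucib", "itphgd", "xt"
Leaf count: 10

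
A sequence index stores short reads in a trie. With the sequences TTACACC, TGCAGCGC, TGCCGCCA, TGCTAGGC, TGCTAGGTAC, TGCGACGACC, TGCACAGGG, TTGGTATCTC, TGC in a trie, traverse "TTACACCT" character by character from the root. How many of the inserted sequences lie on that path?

Traverse "TTACACCT" character by character; count nodes along the way that are marked as word ends.
Prefixes of the query that are stored words: "TTACACC"
Count: 1

1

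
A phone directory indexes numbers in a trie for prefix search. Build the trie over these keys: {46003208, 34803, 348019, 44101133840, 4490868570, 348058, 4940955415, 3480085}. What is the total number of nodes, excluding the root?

Insert word by word; a character creates a node only if that edge doesn't already exist:
  "46003208" → 8 new (4, 6, 0, 0, 3, 2, 0, 8)
  "34803" → 5 new (3, 4, 8, 0, 3)
  "348019" → prefix "3480" already present; 2 new (1, 9)
  "44101133840" → prefix "4" already present; 10 new (4, 1, 0, 1, 1, 3, 3, 8, 4, 0)
  "4490868570" → prefix "44" already present; 8 new (9, 0, 8, 6, 8, 5, 7, 0)
  "348058" → prefix "3480" already present; 2 new (5, 8)
  "4940955415" → prefix "4" already present; 9 new (9, 4, 0, 9, 5, 5, 4, 1, 5)
  "3480085" → prefix "3480" already present; 3 new (0, 8, 5)
Total nodes = 8 + 5 + 2 + 10 + 8 + 2 + 9 + 3 = 47

47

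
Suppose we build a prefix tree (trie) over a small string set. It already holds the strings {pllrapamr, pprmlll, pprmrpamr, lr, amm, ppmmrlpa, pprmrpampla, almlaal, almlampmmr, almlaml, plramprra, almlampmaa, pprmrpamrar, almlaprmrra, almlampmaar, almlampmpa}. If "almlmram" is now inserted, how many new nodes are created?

4

The longest prefix of "almlmram" already in the trie is "alml" (length 4).
New nodes needed: |"almlmram"| − 4 = 8 − 4 = 4.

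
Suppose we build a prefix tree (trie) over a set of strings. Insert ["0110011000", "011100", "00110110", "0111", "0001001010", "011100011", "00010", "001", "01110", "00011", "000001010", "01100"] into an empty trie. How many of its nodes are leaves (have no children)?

6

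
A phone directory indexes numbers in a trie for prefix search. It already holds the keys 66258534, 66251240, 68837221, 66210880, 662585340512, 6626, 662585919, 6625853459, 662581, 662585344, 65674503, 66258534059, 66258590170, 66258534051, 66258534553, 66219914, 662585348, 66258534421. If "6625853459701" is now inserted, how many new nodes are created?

3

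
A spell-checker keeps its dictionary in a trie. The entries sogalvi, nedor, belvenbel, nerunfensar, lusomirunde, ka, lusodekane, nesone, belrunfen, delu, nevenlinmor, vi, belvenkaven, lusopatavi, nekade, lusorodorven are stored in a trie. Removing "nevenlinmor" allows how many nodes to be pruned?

9

After clearing the end-marker at "nevenlinmor", prune upward until reaching a node still needed by another word.
The suffix "venlinmor" (9 nodes) is used only by "nevenlinmor"; the node for "ne" still has the child "d", so pruning stops there.
Nodes removed: 9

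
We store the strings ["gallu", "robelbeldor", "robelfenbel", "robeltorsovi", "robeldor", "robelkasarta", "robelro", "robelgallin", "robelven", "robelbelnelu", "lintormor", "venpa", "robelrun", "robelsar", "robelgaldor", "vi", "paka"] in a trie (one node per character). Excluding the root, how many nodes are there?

81

Trace insertions, counting only characters that open a new branch:
  "gallu" → 5 new (g, a, l, l, u)
  "robelbeldor" → 11 new (r, o, b, e, l, b, e, l, d, o, r)
  "robelfenbel" → prefix "robel" already present; 6 new (f, e, n, b, e, l)
  "robeltorsovi" → prefix "robel" already present; 7 new (t, o, r, s, o, v, i)
  "robeldor" → prefix "robel" already present; 3 new (d, o, r)
  "robelkasarta" → prefix "robel" already present; 7 new (k, a, s, a, r, t, a)
  "robelro" → prefix "robel" already present; 2 new (r, o)
  "robelgallin" → prefix "robel" already present; 6 new (g, a, l, l, i, n)
  "robelven" → prefix "robel" already present; 3 new (v, e, n)
  "robelbelnelu" → prefix "robelbel" already present; 4 new (n, e, l, u)
  "lintormor" → 9 new (l, i, n, t, o, r, m, o, r)
  "venpa" → 5 new (v, e, n, p, a)
  "robelrun" → prefix "robelr" already present; 2 new (u, n)
  "robelsar" → prefix "robel" already present; 3 new (s, a, r)
  "robelgaldor" → prefix "robelgal" already present; 3 new (d, o, r)
  "vi" → prefix "v" already present; 1 new (i)
  "paka" → 4 new (p, a, k, a)
Total nodes = 5 + 11 + 6 + 7 + 3 + 7 + 2 + 6 + 3 + 4 + 9 + 5 + 2 + 3 + 3 + 1 + 4 = 81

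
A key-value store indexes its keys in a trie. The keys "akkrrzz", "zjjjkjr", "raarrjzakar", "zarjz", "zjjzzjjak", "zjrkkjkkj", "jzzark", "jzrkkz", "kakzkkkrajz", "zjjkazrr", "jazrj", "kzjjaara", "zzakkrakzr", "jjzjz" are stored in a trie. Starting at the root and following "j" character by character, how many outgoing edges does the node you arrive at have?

3

Follow the path "j" to its node, then look at its outgoing edges.
Characters that immediately follow "j" among the stored strings: {a, j, z}.
That node has 3 child edges.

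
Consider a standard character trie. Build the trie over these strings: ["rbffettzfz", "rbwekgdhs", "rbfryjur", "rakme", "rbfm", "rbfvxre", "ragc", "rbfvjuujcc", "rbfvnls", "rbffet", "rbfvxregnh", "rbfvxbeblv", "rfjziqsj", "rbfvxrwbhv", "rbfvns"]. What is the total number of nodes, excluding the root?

62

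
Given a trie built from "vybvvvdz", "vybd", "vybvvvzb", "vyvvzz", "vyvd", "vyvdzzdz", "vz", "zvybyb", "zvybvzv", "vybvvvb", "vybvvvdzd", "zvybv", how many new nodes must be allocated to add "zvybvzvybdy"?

4

The longest prefix of "zvybvzvybdy" already in the trie is "zvybvzv" (length 7).
New nodes needed: |"zvybvzvybdy"| − 7 = 11 − 7 = 4.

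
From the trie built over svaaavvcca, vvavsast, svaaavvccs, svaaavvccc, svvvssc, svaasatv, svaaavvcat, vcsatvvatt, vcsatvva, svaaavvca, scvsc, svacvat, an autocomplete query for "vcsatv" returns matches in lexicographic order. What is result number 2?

Filter for "vcsatv…" and sort: "vcsatvva", "vcsatvvatt"
The 2nd is vcsatvvatt.

vcsatvvatt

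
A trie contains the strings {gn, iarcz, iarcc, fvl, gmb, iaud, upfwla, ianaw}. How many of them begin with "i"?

Filter for entries beginning with "i":
Matches: "ianaw", "iarcc", "iarcz", "iaud"
Count: 4

4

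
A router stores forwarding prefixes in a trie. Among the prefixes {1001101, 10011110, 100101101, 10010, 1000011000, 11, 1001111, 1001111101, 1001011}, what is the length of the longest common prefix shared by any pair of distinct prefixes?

7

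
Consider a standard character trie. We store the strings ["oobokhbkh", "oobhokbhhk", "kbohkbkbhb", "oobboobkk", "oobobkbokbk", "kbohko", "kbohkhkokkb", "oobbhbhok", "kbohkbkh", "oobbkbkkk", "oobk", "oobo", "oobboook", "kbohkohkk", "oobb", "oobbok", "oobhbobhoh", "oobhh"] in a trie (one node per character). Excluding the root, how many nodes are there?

71

Trace insertions, counting only characters that open a new branch:
  "oobokhbkh" → 9 new (o, o, b, o, k, h, b, k, h)
  "oobhokbhhk" → prefix "oob" already present; 7 new (h, o, k, b, h, h, k)
  "kbohkbkbhb" → 10 new (k, b, o, h, k, b, k, b, h, b)
  "oobboobkk" → prefix "oob" already present; 6 new (b, o, o, b, k, k)
  "oobobkbokbk" → prefix "oobo" already present; 7 new (b, k, b, o, k, b, k)
  "kbohko" → prefix "kbohk" already present; 1 new (o)
  "kbohkhkokkb" → prefix "kbohk" already present; 6 new (h, k, o, k, k, b)
  "oobbhbhok" → prefix "oobb" already present; 5 new (h, b, h, o, k)
  "kbohkbkh" → prefix "kbohkbk" already present; 1 new (h)
  "oobbkbkkk" → prefix "oobb" already present; 5 new (k, b, k, k, k)
  "oobk" → prefix "oob" already present; 1 new (k)
  "oobo" → prefix "oobo" already present; 0 new (none)
  "oobboook" → prefix "oobboo" already present; 2 new (o, k)
  "kbohkohkk" → prefix "kbohko" already present; 3 new (h, k, k)
  "oobb" → prefix "oobb" already present; 0 new (none)
  "oobbok" → prefix "oobbo" already present; 1 new (k)
  "oobhbobhoh" → prefix "oobh" already present; 6 new (b, o, b, h, o, h)
  "oobhh" → prefix "oobh" already present; 1 new (h)
Total nodes = 9 + 7 + 10 + 6 + 7 + 1 + 6 + 5 + 1 + 5 + 1 + 0 + 2 + 3 + 0 + 1 + 6 + 1 = 71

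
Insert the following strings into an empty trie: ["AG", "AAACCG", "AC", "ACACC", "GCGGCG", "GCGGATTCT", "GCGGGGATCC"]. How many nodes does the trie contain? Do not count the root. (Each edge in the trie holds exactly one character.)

28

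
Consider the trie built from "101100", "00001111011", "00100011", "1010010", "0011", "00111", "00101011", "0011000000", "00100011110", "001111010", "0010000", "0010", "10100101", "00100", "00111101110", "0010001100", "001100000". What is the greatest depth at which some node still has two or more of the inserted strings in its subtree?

9

Equivalently: take the maximum, over all pairs, of their longest common prefix length.
e.g. "001100000" and "0011000000" share the prefix "001100000" of length 9; no pair shares a longer one.
Longest shared-prefix length: 9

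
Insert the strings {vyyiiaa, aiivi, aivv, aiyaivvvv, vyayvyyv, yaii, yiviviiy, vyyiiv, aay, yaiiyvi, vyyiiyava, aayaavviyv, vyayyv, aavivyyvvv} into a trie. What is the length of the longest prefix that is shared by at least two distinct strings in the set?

The deepest shared node is where two words last agree before diverging.
e.g. "vyyiiaa" and "vyyiiv" share the prefix "vyyii" of length 5; no pair shares a longer one.
Longest shared-prefix length: 5

5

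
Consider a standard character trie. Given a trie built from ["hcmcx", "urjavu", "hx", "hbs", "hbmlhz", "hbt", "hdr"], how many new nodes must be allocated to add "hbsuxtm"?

4

"hbs" is already a path in the trie; the remaining "uxtm" must be added.
New nodes needed: |"hbsuxtm"| − 3 = 7 − 3 = 4.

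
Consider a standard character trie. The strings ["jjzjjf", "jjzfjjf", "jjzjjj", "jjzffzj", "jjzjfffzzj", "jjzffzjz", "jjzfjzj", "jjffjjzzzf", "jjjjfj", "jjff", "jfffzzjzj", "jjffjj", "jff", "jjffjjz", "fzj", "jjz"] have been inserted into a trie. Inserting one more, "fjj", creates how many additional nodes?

2

The longest prefix of "fjj" already in the trie is "f" (length 1).
New nodes needed: |"fjj"| − 1 = 3 − 1 = 2.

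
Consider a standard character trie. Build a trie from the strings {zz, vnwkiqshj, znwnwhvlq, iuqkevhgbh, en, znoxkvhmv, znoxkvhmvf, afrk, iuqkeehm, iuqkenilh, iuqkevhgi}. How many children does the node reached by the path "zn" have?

The children of the "zn" node are the distinct next characters among strings starting with "zn".
Characters that immediately follow "zn" among the stored strings: {o, w}.
That node has 2 child edges.

2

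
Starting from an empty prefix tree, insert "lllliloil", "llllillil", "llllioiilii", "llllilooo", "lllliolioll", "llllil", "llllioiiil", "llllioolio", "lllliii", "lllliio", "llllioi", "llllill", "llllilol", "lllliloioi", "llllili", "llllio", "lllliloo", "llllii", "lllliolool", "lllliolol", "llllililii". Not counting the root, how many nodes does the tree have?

45

For each word, the new-node count is its length minus the longest prefix already in the trie:
  "lllliloil" → 9 new (l, l, l, l, i, l, o, i, l)
  "llllillil" → prefix "llllil" already present; 3 new (l, i, l)
  "llllioiilii" → prefix "lllli" already present; 6 new (o, i, i, l, i, i)
  "llllilooo" → prefix "llllilo" already present; 2 new (o, o)
  "lllliolioll" → prefix "llllio" already present; 5 new (l, i, o, l, l)
  "llllil" → prefix "llllil" already present; 0 new (none)
  "llllioiiil" → prefix "llllioii" already present; 2 new (i, l)
  "llllioolio" → prefix "llllio" already present; 4 new (o, l, i, o)
  "lllliii" → prefix "lllli" already present; 2 new (i, i)
  "lllliio" → prefix "llllii" already present; 1 new (o)
  "llllioi" → prefix "llllioi" already present; 0 new (none)
  "llllill" → prefix "llllill" already present; 0 new (none)
  "llllilol" → prefix "llllilo" already present; 1 new (l)
  "lllliloioi" → prefix "lllliloi" already present; 2 new (o, i)
  "llllili" → prefix "llllil" already present; 1 new (i)
  "llllio" → prefix "llllio" already present; 0 new (none)
  "lllliloo" → prefix "lllliloo" already present; 0 new (none)
  "llllii" → prefix "llllii" already present; 0 new (none)
  "lllliolool" → prefix "lllliol" already present; 3 new (o, o, l)
  "lllliolol" → prefix "lllliolo" already present; 1 new (l)
  "llllililii" → prefix "llllili" already present; 3 new (l, i, i)
Total nodes = 9 + 3 + 6 + 2 + 5 + 0 + 2 + 4 + 2 + 1 + 0 + 0 + 1 + 2 + 1 + 0 + 0 + 0 + 3 + 1 + 3 = 45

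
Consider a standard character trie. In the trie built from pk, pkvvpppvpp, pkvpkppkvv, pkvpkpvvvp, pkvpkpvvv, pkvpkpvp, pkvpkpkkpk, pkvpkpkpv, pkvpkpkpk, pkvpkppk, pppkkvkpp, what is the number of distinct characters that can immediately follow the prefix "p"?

The children of the "p" node are the distinct next characters among strings starting with "p".
Distinct next characters after "p": k, p.
That node has 2 child edges.

2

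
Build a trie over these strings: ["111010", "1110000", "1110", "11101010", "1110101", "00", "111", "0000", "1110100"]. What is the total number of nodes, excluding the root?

16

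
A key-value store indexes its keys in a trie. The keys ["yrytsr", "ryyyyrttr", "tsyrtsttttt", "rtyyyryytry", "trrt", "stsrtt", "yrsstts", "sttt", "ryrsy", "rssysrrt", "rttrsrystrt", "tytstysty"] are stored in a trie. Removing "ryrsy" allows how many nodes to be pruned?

Walk "ryrsy" from the leaf back toward the root, removing each node that no remaining word uses.
The suffix "rsy" (3 nodes) is used only by "ryrsy"; the node for "ry" still has the child "y", so pruning stops there.
Nodes removed: 3

3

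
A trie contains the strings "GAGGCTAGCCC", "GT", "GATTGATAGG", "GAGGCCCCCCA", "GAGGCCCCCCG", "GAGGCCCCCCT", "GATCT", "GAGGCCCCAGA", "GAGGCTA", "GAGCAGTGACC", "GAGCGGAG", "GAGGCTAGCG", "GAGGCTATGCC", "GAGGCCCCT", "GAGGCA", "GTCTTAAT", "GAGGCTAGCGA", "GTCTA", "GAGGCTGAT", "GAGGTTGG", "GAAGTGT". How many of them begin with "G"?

21

Walk to "G"; the words in its subtree are exactly those with that prefix.
Words under "G": GAAGTGT, GAGCAGTGACC, GAGCGGAG, GAGGCA, GAGGCCCCAGA, GAGGCCCCCCA, GAGGCCCCCCG, GAGGCCCCCCT, GAGGCCCCT, GAGGCTA, GAGGCTAGCCC, GAGGCTAGCG, GAGGCTAGCGA, GAGGCTATGCC, GAGGCTGAT, GAGGTTGG, GATCT, GATTGATAGG, GT, GTCTA, GTCTTAAT
Count: 21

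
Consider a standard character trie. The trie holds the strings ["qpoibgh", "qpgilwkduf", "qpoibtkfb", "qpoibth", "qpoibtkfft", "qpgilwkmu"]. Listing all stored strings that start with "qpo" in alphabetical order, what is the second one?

Words with prefix "qpo", in lexicographic order: "qpoibgh", "qpoibth", "qpoibtkfb", "qpoibtkfft"
The 2nd is qpoibth.

qpoibth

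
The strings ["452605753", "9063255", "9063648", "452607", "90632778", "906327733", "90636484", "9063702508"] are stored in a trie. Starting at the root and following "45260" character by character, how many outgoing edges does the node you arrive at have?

2

Walk "45260" from the root, arriving at one node.
Characters that immediately follow "45260" among the stored strings: {5, 7}.
That node has 2 child edges.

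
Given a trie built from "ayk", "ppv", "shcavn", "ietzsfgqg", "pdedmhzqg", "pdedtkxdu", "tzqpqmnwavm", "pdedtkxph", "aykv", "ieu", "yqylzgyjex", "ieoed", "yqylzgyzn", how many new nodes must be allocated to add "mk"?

2

No existing word starts with "m", so every character of "mk" needs a new node.
2 − 0 = 2 new nodes.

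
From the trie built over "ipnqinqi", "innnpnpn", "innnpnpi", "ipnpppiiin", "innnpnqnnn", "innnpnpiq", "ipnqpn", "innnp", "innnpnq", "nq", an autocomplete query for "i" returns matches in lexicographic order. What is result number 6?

innnpnqnnn

Filter for "i…" and sort: "innnp", "innnpnpi", "innnpnpiq", "innnpnpn", "innnpnq", "innnpnqnnn", "ipnpppiiin", "ipnqinqi", "ipnqpn"
The 6th is innnpnqnnn.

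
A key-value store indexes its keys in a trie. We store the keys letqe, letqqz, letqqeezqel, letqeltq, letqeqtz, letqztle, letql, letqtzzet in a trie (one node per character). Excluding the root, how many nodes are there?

29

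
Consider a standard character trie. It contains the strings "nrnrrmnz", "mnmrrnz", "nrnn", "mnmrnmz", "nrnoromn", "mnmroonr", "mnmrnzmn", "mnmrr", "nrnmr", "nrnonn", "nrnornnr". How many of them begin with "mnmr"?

Filter for entries beginning with "mnmr":
Words under "mnmr": mnmrnmz, mnmrnzmn, mnmroonr, mnmrr, mnmrrnz
Count: 5

5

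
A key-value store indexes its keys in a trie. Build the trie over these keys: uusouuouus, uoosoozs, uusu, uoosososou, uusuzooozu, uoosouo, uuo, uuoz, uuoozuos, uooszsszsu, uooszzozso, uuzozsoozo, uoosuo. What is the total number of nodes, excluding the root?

59

Count nodes per top-level branch (shared prefixes stored once):
  'u'-branch (uoosoozs, uoosososou, uoosouo, uoosuo, uooszsszsu, uooszzozso, uuo, uuoozuos, uuoz, uusouuouus, uusu, uusuzooozu, uuzozsoozo): 59 nodes
Sum: 59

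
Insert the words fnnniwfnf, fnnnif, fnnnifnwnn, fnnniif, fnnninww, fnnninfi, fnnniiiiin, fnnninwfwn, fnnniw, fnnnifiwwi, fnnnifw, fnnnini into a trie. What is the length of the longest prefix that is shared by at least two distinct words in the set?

7

Look for the deepest trie node that still has at least two words in its subtree.
"fnnninwfwn" and "fnnninww" agree on "fnnninw" (7 characters) before diverging; nothing deeper is shared.
Longest shared-prefix length: 7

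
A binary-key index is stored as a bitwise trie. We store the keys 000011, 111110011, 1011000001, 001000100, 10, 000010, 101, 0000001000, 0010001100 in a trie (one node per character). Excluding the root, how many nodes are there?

Count nodes per top-level branch (shared prefixes stored once):
  '0'-branch (0000001000, 000010, 000011, 001000100, 0010001100): 23 nodes
  '1'-branch (10, 101, 1011000001, 111110011): 18 nodes
Sum: 41

41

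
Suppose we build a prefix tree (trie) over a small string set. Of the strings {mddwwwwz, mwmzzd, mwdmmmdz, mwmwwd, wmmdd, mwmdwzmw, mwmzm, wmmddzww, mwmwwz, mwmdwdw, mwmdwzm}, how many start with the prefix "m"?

Walk to "m"; the words in its subtree are exactly those with that prefix.
Words under "m": mddwwwwz, mwdmmmdz, mwmdwdw, mwmdwzm, mwmdwzmw, mwmwwd, mwmwwz, mwmzm, mwmzzd
Count: 9

9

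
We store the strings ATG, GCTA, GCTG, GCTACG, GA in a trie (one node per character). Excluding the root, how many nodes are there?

Count nodes per top-level branch (shared prefixes stored once):
  'A'-branch (ATG): 3 nodes
  'G'-branch (GA, GCTA, GCTACG, GCTG): 8 nodes
Sum: 11

11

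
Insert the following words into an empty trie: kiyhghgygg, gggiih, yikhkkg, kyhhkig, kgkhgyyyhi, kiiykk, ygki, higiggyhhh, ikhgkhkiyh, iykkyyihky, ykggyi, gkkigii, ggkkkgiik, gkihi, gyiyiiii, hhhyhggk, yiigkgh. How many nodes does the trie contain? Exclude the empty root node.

114

Count nodes per top-level branch (shared prefixes stored once):
  'g'-branch (gggiih, ggkkkgiik, gkihi, gkkigii, gyiyiiii): 29 nodes
  'h'-branch (hhhyhggk, higiggyhhh): 17 nodes
  'i'-branch (ikhgkhkiyh, iykkyyihky): 19 nodes
  'k'-branch (kgkhgyyyhi, kiiykk, kiyhghgygg, kyhhkig): 29 nodes
  'y'-branch (ygki, yiigkgh, yikhkkg, ykggyi): 20 nodes
Sum: 114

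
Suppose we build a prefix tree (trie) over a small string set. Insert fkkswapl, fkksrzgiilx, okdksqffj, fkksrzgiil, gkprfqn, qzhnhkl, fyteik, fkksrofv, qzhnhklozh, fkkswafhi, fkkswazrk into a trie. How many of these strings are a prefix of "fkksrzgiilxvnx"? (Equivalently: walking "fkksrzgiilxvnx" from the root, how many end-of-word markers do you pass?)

Walk "fkksrzgiilxvnx" from the root; an end-of-word marker is hit whenever a stored word is a prefix of "fkksrzgiilxvnx".
Prefixes of the query that are stored words: "fkksrzgiil", "fkksrzgiilx"
Count: 2

2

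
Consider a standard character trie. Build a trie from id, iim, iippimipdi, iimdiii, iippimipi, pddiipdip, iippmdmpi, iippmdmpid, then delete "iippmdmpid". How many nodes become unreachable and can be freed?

1

Walk "iippmdmpid" from the leaf back toward the root, removing each node that no remaining word uses.
The suffix "d" (1 node) is used only by "iippmdmpid"; "iippmdmpi" is itself a stored word, so pruning stops there.
Nodes removed: 1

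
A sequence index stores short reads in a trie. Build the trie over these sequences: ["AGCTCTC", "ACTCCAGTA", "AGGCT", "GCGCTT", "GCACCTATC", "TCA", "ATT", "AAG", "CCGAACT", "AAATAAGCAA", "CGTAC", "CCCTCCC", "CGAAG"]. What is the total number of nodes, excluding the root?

Count nodes per top-level branch (shared prefixes stored once):
  'A'-branch (AAATAAGCAA, AAG, ACTCCAGTA, AGCTCTC, AGGCT, ATT): 30 nodes
  'C'-branch (CCCTCCC, CCGAACT, CGAAG, CGTAC): 19 nodes
  'G'-branch (GCACCTATC, GCGCTT): 13 nodes
  'T'-branch (TCA): 3 nodes
Sum: 65

65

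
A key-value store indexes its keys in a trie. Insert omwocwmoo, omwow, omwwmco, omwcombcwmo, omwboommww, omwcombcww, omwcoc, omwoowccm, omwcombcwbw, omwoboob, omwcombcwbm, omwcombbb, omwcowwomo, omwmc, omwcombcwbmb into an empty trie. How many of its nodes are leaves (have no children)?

A leaf is a node with no children — equivalently, the end of a word that is not a proper prefix of any other stored word.
Those words: "omwboommww", "omwcoc", "omwcombbb", "omwcombcwbmb", "omwcombcwbw", "omwcombcwmo", "omwcombcww", "omwcowwomo", "omwmc", "omwoboob", "omwocwmoo", "omwoowccm", "omwow", "omwwmco"
Leaf count: 14

14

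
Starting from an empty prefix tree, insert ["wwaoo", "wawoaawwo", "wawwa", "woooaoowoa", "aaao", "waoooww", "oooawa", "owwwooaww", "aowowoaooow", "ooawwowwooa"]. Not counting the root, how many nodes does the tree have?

Count nodes per top-level branch (shared prefixes stored once):
  'a'-branch (aaao, aowowoaooow): 14 nodes
  'o'-branch (ooawwowwooa, oooawa, owwwooaww): 23 nodes
  'w'-branch (waoooww, wawoaawwo, wawwa, woooaoowoa, wwaoo): 29 nodes
Sum: 66

66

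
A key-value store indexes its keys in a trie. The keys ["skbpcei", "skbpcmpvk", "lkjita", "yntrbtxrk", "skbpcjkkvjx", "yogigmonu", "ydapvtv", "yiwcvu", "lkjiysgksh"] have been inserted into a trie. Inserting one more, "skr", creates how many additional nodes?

1

"sk" is already a path in the trie; the remaining "r" must be added.
Each of the 1 remaining characters creates one node.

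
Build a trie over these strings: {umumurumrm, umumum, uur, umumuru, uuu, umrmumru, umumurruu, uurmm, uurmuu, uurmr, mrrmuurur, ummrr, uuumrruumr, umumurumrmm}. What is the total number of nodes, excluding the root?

Insert word by word; a character creates a node only if that edge doesn't already exist:
  "umumurumrm" → 10 new (u, m, u, m, u, r, u, m, r, m)
  "umumum" → prefix "umumu" already present; 1 new (m)
  "uur" → prefix "u" already present; 2 new (u, r)
  "umumuru" → prefix "umumuru" already present; 0 new (none)
  "uuu" → prefix "uu" already present; 1 new (u)
  "umrmumru" → prefix "um" already present; 6 new (r, m, u, m, r, u)
  "umumurruu" → prefix "umumur" already present; 3 new (r, u, u)
  "uurmm" → prefix "uur" already present; 2 new (m, m)
  "uurmuu" → prefix "uurm" already present; 2 new (u, u)
  "uurmr" → prefix "uurm" already present; 1 new (r)
  "mrrmuurur" → 9 new (m, r, r, m, u, u, r, u, r)
  "ummrr" → prefix "um" already present; 3 new (m, r, r)
  "uuumrruumr" → prefix "uuu" already present; 7 new (m, r, r, u, u, m, r)
  "umumurumrmm" → prefix "umumurumrm" already present; 1 new (m)
Total nodes = 10 + 1 + 2 + 0 + 1 + 6 + 3 + 2 + 2 + 1 + 9 + 3 + 7 + 1 = 48

48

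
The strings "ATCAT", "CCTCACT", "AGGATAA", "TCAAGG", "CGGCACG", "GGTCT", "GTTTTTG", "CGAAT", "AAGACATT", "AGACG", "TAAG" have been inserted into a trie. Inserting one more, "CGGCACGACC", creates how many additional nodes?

3

"CGGCACG" is already a path in the trie; the remaining "ACC" must be added.
New nodes needed: |"CGGCACGACC"| − 7 = 10 − 7 = 3.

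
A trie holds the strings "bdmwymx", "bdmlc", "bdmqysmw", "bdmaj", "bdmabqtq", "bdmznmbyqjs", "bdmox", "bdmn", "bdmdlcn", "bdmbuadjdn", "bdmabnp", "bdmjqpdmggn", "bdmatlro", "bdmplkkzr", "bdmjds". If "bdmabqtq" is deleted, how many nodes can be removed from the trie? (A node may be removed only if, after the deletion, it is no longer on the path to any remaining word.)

After clearing the end-marker at "bdmabqtq", prune upward until reaching a node still needed by another word.
The suffix "qtq" (3 nodes) is used only by "bdmabqtq"; the node for "bdmab" still has the child "n", so pruning stops there.
Nodes removed: 3

3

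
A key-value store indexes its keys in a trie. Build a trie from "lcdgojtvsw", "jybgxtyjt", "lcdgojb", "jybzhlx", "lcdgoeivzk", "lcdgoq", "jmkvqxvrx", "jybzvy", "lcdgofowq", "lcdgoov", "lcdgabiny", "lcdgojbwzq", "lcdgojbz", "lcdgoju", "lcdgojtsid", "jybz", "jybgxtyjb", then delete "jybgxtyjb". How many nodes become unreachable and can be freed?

Walk "jybgxtyjb" from the leaf back toward the root, removing each node that no remaining word uses.
The suffix "b" (1 node) is used only by "jybgxtyjb"; the node for "jybgxtyj" still has the child "t", so pruning stops there.
Nodes removed: 1

1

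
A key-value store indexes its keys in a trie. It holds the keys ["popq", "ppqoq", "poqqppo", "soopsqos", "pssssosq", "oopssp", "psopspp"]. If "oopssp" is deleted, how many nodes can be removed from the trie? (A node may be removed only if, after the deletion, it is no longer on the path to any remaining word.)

After clearing the end-marker at "oopssp", prune upward until reaching a node still needed by another word.
No other word shares any prefix with "oopssp", so all 6 of its nodes go.
Nodes removed: 6

6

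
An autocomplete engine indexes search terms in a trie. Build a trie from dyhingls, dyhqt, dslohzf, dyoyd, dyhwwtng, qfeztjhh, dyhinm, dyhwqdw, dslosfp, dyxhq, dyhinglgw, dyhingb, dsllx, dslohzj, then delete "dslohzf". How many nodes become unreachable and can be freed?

1

A node on "dslohzf"'s path can go only if nothing else ends at it or branches off below it.
The suffix "f" (1 node) is used only by "dslohzf"; the node for "dslohz" still has the child "j", so pruning stops there.
Nodes removed: 1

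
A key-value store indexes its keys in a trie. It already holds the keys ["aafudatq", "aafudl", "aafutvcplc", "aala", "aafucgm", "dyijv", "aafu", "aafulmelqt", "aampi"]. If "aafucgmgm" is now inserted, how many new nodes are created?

2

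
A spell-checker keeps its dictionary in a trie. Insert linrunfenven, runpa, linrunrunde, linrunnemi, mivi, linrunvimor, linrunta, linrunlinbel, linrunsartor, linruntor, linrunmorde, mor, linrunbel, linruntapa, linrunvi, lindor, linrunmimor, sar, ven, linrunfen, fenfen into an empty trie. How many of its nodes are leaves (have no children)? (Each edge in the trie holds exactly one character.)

18

Leaves are exactly the stored words that no other stored word extends.
Those words: "fenfen", "lindor", "linrunbel", "linrunfenven", "linrunlinbel", "linrunmimor", "linrunmorde", "linrunnemi", "linrunrunde", "linrunsartor", "linruntapa", "linruntor", "linrunvimor", "mivi", "mor", "runpa", "sar", "ven"
Leaf count: 18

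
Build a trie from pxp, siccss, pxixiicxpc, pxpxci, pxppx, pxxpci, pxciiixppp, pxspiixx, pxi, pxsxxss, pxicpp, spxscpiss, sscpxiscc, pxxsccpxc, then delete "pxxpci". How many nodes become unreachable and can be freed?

A node on "pxxpci"'s path can go only if nothing else ends at it or branches off below it.
The suffix "pci" (3 nodes) is used only by "pxxpci"; the node for "pxx" still has the child "s", so pruning stops there.
Nodes removed: 3

3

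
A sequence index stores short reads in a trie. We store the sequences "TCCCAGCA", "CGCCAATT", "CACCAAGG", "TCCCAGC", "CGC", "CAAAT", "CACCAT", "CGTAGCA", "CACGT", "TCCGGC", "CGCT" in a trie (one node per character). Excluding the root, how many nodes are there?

For each word, the new-node count is its length minus the longest prefix already in the trie:
  "TCCCAGCA" → 8 new (T, C, C, C, A, G, C, A)
  "CGCCAATT" → 8 new (C, G, C, C, A, A, T, T)
  "CACCAAGG" → prefix "C" already present; 7 new (A, C, C, A, A, G, G)
  "TCCCAGC" → prefix "TCCCAGC" already present; 0 new (none)
  "CGC" → prefix "CGC" already present; 0 new (none)
  "CAAAT" → prefix "CA" already present; 3 new (A, A, T)
  "CACCAT" → prefix "CACCA" already present; 1 new (T)
  "CGTAGCA" → prefix "CG" already present; 5 new (T, A, G, C, A)
  "CACGT" → prefix "CAC" already present; 2 new (G, T)
  "TCCGGC" → prefix "TCC" already present; 3 new (G, G, C)
  "CGCT" → prefix "CGC" already present; 1 new (T)
Total nodes = 8 + 8 + 7 + 0 + 0 + 3 + 1 + 5 + 2 + 3 + 1 = 38

38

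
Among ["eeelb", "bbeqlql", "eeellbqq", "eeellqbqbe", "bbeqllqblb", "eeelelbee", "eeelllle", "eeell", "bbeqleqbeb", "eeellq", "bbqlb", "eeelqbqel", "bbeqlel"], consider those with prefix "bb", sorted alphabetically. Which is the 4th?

Filter for "bb…" and sort: "bbeqlel", "bbeqleqbeb", "bbeqllqblb", "bbeqlql", "bbqlb"
The 4th is bbeqlql.

bbeqlql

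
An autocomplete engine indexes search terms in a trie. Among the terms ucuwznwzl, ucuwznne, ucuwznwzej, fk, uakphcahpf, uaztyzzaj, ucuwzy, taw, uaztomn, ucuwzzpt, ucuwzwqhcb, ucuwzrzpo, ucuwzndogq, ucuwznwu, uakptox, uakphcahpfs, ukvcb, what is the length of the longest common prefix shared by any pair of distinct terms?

10

The deepest shared node is where two words last agree before diverging.
"uakphcahpf" and "uakphcahpfs" agree on "uakphcahpf" (10 characters) before diverging; nothing deeper is shared.
Longest shared-prefix length: 10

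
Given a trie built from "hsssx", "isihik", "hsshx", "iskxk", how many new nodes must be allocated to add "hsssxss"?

The longest prefix of "hsssxss" already in the trie is "hsssx" (length 5).
Each of the 2 remaining characters creates one node.

2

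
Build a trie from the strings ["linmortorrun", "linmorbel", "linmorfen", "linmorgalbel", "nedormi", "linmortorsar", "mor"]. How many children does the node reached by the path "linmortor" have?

Follow the path "linmortor" to its node, then look at its outgoing edges.
Distinct next characters after "linmortor": r, s.
That node has 2 child edges.

2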